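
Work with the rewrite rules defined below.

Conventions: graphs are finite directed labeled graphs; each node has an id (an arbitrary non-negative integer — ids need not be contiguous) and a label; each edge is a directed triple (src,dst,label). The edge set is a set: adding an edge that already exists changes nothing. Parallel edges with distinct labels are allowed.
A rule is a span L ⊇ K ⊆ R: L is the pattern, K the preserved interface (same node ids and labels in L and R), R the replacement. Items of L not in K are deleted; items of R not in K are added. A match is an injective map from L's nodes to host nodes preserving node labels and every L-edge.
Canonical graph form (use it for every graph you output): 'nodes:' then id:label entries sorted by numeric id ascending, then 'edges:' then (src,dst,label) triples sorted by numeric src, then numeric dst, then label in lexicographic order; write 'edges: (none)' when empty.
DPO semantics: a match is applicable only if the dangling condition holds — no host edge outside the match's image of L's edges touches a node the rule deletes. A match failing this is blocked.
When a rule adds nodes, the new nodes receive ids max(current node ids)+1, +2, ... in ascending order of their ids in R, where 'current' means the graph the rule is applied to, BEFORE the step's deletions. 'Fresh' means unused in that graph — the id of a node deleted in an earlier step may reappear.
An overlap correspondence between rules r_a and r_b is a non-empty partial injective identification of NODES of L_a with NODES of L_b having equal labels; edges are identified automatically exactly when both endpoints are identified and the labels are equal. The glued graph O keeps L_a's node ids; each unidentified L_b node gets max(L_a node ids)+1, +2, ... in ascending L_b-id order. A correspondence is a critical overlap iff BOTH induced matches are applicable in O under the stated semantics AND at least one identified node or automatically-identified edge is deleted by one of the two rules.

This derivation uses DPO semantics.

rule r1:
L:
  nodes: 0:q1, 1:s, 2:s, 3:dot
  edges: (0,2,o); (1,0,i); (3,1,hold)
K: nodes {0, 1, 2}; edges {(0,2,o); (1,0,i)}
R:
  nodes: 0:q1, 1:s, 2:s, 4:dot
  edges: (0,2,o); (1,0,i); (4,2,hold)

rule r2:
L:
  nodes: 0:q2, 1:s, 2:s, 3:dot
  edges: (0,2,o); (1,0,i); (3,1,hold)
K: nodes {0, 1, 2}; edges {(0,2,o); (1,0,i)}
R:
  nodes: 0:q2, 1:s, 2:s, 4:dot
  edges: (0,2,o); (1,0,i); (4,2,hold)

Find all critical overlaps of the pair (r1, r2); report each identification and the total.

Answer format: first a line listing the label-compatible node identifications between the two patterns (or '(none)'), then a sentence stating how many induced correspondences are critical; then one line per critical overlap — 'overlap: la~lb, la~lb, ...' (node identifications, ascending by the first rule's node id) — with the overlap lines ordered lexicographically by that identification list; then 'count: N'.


label-compatible node identifications between L(r1) and L(r2): 1~1, 1~2, 2~1, 2~2, 3~3
2 of the induced correspondences are critical overlaps of r1 and r2.
overlap: 1~1, 2~2, 3~3
overlap: 1~1, 3~3
count: 2


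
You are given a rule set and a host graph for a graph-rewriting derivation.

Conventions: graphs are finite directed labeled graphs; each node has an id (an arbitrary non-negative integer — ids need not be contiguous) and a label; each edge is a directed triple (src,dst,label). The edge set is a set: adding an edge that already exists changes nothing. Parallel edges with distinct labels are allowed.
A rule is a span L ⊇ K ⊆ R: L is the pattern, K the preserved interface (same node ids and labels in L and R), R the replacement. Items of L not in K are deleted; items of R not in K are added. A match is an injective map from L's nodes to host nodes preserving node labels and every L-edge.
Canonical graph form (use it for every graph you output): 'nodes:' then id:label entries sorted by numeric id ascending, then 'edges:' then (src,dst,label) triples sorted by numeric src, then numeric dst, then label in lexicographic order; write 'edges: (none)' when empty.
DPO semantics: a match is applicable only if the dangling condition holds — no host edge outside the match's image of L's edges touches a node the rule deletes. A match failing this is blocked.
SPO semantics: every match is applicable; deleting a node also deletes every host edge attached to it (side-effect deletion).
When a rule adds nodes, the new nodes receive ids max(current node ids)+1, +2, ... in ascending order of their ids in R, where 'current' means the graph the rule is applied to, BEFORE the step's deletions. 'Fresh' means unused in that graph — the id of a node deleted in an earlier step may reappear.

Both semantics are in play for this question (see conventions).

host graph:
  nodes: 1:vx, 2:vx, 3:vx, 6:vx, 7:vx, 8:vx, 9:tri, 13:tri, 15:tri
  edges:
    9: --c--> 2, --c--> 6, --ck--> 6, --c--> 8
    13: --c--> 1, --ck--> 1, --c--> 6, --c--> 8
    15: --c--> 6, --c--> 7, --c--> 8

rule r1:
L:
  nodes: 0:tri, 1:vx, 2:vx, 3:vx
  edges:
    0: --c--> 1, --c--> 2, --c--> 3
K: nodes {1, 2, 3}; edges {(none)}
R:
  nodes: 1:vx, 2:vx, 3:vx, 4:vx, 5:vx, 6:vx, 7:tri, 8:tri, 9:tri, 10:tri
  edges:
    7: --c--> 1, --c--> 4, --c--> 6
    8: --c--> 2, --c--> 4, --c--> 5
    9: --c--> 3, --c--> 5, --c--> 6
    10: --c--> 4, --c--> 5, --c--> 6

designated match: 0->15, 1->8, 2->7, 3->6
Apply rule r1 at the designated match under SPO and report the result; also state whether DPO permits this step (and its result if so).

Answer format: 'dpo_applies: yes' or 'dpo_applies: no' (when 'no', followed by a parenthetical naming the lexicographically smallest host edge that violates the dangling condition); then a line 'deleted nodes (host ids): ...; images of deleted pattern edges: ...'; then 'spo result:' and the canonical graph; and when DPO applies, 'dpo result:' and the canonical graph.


dpo_applies: yes
deleted nodes (host ids): 15; images of deleted pattern edges: (15,6,c); (15,7,c); (15,8,c)
spo result:
nodes: 1:vx, 2:vx, 3:vx, 6:vx, 7:vx, 8:vx, 9:tri, 13:tri, 16:vx, 17:vx, 18:vx, 19:tri, 20:tri, 21:tri, 22:tri
edges: (9,2,c); (9,6,c); (9,6,ck); (9,8,c); (13,1,c); (13,1,ck); (13,6,c); (13,8,c); (19,8,c); (19,16,c); (19,18,c); (20,7,c); (20,16,c); (20,17,c); (21,6,c); (21,17,c); (21,18,c); (22,16,c); (22,17,c); (22,18,c)
dpo result:
nodes: 1:vx, 2:vx, 3:vx, 6:vx, 7:vx, 8:vx, 9:tri, 13:tri, 16:vx, 17:vx, 18:vx, 19:tri, 20:tri, 21:tri, 22:tri
edges: (9,2,c); (9,6,c); (9,6,ck); (9,8,c); (13,1,c); (13,1,ck); (13,6,c); (13,8,c); (19,8,c); (19,16,c); (19,18,c); (20,7,c); (20,16,c); (20,17,c); (21,6,c); (21,17,c); (21,18,c); (22,16,c); (22,17,c); (22,18,c)


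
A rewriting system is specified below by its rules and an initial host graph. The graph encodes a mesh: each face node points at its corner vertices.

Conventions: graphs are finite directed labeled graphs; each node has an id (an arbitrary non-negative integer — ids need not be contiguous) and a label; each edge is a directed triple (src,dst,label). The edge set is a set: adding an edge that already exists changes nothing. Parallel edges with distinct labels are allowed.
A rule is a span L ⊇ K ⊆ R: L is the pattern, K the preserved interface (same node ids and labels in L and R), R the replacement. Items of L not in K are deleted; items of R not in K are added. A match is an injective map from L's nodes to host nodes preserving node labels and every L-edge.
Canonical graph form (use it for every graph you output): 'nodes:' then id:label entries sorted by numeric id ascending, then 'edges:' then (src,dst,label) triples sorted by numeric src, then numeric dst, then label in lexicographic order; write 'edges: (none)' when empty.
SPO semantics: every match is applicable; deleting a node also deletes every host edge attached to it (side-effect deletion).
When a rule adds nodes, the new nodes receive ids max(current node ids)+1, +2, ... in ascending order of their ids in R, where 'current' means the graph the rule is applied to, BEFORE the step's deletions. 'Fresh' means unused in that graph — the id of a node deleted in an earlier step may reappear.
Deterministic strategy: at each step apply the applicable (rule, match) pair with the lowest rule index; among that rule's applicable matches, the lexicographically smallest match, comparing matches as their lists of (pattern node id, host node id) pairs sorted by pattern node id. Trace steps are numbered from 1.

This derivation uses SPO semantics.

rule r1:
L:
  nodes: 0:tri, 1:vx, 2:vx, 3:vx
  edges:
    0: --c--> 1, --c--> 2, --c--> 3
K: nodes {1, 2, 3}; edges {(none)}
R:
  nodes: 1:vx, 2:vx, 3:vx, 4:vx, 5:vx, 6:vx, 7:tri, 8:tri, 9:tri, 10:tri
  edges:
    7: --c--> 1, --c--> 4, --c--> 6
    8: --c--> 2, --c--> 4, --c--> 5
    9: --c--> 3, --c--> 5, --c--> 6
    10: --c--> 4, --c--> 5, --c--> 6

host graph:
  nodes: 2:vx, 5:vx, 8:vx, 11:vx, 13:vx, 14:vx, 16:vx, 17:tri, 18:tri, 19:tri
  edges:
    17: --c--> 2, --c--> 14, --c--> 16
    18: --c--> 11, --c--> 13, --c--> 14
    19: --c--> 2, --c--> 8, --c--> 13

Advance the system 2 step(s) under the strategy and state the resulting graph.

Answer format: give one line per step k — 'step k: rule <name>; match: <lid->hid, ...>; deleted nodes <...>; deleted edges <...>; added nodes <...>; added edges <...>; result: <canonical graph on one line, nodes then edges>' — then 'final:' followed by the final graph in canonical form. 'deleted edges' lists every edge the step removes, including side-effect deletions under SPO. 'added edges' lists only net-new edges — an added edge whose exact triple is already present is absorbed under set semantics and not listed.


step 1: rule r1; match: 0->17, 1->2, 2->14, 3->16; deleted nodes 17; deleted edges (17,2,c); (17,14,c); (17,16,c); added nodes 20, 21, 22, 23, 24, 25, 26; added edges (23,2,c); (23,20,c); (23,22,c); (24,14,c); (24,20,c); (24,21,c); (25,16,c); (25,21,c); (25,22,c); (26,20,c); (26,21,c); (26,22,c); result: nodes: 2:vx, 5:vx, 8:vx, 11:vx, 13:vx, 14:vx, 16:vx, 18:tri, 19:tri, 20:vx, 21:vx, 22:vx, 23:tri, 24:tri, 25:tri, 26:tri edges: (18,11,c); (18,13,c); (18,14,c); (19,2,c); (19,8,c); (19,13,c); (23,2,c); (23,20,c); (23,22,c); (24,14,c); (24,20,c); (24,21,c); (25,16,c); (25,21,c); (25,22,c); (26,20,c); (26,21,c); (26,22,c)
step 2: rule r1; match: 0->18, 1->11, 2->13, 3->14; deleted nodes 18; deleted edges (18,11,c); (18,13,c); (18,14,c); added nodes 27, 28, 29, 30, 31, 32, 33; added edges (30,11,c); (30,27,c); (30,29,c); (31,13,c); (31,27,c); (31,28,c); (32,14,c); (32,28,c); (32,29,c); (33,27,c); (33,28,c); (33,29,c); result: nodes: 2:vx, 5:vx, 8:vx, 11:vx, 13:vx, 14:vx, 16:vx, 19:tri, 20:vx, 21:vx, 22:vx, 23:tri, 24:tri, 25:tri, 26:tri, 27:vx, 28:vx, 29:vx, 30:tri, 31:tri, 32:tri, 33:tri edges: (19,2,c); (19,8,c); (19,13,c); (23,2,c); (23,20,c); (23,22,c); (24,14,c); (24,20,c); (24,21,c); (25,16,c); (25,21,c); (25,22,c); (26,20,c); (26,21,c); (26,22,c); (30,11,c); (30,27,c); (30,29,c); (31,13,c); (31,27,c); (31,28,c); (32,14,c); (32,28,c); (32,29,c); (33,27,c); (33,28,c); (33,29,c)
final:
nodes: 2:vx, 5:vx, 8:vx, 11:vx, 13:vx, 14:vx, 16:vx, 19:tri, 20:vx, 21:vx, 22:vx, 23:tri, 24:tri, 25:tri, 26:tri, 27:vx, 28:vx, 29:vx, 30:tri, 31:tri, 32:tri, 33:tri
edges: (19,2,c); (19,8,c); (19,13,c); (23,2,c); (23,20,c); (23,22,c); (24,14,c); (24,20,c); (24,21,c); (25,16,c); (25,21,c); (25,22,c); (26,20,c); (26,21,c); (26,22,c); (30,11,c); (30,27,c); (30,29,c); (31,13,c); (31,27,c); (31,28,c); (32,14,c); (32,28,c); (32,29,c); (33,27,c); (33,28,c); (33,29,c)


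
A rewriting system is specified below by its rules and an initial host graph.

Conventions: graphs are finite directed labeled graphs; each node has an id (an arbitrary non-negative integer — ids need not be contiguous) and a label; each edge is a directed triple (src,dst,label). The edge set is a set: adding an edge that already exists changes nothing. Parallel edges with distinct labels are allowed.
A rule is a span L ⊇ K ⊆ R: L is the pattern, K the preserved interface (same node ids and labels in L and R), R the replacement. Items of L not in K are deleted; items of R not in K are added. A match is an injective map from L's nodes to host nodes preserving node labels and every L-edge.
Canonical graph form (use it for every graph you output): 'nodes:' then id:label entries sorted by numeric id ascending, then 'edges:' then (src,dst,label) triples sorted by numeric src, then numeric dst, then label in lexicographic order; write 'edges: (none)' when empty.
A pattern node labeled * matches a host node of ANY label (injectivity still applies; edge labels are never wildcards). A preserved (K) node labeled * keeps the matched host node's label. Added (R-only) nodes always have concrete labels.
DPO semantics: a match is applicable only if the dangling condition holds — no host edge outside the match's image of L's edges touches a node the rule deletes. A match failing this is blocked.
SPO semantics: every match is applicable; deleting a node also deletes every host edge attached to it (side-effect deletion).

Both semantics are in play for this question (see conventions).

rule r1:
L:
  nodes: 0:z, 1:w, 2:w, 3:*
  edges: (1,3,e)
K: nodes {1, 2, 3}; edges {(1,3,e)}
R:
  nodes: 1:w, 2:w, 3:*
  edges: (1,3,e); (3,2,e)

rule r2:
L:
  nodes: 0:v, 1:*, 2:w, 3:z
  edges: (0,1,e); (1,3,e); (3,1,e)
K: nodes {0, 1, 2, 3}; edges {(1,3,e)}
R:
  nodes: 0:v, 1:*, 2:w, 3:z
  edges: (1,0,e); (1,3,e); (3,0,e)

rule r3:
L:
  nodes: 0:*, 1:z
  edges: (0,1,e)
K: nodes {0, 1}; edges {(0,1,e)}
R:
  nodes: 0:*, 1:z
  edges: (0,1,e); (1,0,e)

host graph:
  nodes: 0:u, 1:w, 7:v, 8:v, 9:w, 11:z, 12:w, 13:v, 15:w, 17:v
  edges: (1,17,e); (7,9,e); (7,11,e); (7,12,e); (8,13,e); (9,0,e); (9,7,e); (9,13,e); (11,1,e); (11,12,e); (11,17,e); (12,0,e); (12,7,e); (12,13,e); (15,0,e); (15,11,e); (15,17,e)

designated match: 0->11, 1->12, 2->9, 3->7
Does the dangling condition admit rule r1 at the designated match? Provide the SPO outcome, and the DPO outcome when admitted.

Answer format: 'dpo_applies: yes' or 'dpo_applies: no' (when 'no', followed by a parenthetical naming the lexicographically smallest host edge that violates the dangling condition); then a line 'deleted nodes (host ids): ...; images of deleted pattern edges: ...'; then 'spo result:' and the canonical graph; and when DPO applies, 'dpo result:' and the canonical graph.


dpo_applies: no
(the rule deletes node 11, which keeps host edge (7,11,e) outside the match image — the dangling condition fails, DPO blocks; SPO proceeds and side-deletes such edges)
deleted nodes (host ids): 11; images of deleted pattern edges: (none)
spo result:
nodes: 0:u, 1:w, 7:v, 8:v, 9:w, 12:w, 13:v, 15:w, 17:v
edges: (1,17,e); (7,9,e); (7,12,e); (8,13,e); (9,0,e); (9,7,e); (9,13,e); (12,0,e); (12,7,e); (12,13,e); (15,0,e); (15,17,e)


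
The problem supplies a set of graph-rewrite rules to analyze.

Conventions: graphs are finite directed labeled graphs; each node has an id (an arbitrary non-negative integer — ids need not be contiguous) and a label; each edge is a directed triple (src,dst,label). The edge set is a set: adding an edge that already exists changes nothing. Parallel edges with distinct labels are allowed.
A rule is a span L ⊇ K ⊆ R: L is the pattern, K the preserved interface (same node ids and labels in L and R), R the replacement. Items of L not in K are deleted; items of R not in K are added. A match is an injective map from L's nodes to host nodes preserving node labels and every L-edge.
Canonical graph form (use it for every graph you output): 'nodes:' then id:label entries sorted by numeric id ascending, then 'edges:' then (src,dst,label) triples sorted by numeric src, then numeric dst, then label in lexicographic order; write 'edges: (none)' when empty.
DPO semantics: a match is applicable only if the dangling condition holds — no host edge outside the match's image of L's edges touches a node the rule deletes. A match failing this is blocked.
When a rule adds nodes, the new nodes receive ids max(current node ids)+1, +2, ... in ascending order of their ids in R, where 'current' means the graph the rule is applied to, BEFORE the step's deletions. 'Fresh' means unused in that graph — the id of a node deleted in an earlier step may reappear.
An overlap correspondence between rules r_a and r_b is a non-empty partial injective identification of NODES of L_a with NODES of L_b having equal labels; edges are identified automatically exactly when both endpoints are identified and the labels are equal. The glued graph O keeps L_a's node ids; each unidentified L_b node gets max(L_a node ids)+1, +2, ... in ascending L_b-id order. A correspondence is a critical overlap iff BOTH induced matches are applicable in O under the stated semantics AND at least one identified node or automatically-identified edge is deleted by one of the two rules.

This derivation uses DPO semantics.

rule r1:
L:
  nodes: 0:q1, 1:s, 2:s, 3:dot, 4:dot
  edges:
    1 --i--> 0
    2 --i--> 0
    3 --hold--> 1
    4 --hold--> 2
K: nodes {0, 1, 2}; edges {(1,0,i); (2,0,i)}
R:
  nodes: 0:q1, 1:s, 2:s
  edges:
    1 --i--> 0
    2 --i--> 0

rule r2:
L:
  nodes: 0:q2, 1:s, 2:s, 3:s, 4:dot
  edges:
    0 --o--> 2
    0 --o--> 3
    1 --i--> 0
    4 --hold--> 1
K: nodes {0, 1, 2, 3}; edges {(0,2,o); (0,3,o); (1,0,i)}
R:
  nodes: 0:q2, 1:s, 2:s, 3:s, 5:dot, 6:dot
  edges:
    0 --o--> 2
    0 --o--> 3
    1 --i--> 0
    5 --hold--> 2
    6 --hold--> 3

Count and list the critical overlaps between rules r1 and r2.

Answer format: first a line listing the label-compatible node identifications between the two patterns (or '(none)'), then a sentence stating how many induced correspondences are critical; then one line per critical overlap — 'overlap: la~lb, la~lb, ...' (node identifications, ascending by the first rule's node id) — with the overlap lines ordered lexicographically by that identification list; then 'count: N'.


label-compatible node identifications between L(r1) and L(r2): 1~1, 1~2, 1~3, 2~1, 2~2, 2~3, 3~4, 4~4
6 of the induced correspondences are critical overlaps of r1 and r2.
overlap: 1~1, 2~2, 3~4
overlap: 1~1, 2~3, 3~4
overlap: 1~1, 3~4
overlap: 1~2, 2~1, 4~4
overlap: 1~3, 2~1, 4~4
overlap: 2~1, 4~4
count: 6


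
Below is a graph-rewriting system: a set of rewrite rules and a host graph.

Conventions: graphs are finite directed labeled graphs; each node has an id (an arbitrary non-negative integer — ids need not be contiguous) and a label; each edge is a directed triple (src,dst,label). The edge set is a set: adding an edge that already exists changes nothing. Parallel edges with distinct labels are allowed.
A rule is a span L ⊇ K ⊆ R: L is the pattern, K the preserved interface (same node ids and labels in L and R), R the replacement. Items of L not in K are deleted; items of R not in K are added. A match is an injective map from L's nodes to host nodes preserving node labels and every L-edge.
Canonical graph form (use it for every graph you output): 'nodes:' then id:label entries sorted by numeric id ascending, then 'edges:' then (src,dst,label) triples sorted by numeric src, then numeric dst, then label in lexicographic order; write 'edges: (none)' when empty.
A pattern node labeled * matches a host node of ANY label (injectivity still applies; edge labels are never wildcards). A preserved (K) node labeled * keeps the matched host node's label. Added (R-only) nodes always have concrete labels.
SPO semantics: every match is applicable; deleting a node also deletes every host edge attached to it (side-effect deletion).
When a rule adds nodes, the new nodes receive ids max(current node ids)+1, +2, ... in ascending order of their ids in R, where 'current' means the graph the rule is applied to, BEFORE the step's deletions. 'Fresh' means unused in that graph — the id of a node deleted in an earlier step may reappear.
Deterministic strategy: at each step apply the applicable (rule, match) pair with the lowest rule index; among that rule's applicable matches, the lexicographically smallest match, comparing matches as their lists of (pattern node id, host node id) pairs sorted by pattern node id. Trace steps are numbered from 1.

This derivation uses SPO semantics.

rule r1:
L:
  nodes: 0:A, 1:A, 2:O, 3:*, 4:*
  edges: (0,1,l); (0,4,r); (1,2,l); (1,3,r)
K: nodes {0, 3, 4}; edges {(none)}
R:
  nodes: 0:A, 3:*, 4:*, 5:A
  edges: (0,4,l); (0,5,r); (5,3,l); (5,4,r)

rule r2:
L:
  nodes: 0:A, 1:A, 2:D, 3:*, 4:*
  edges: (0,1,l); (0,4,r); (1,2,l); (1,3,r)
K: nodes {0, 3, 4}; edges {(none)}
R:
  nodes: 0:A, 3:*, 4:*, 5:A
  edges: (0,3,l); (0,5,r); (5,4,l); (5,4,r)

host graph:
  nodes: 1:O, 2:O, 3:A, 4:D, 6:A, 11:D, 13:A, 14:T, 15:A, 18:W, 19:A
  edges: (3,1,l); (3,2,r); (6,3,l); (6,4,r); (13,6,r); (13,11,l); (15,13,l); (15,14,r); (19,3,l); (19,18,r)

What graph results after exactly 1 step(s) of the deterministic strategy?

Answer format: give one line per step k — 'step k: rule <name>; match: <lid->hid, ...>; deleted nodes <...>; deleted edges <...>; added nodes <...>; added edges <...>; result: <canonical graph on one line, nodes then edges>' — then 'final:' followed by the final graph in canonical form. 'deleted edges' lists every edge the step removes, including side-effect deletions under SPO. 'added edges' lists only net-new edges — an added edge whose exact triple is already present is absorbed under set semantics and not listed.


step 1: rule r1; match: 0->6, 1->3, 2->1, 3->2, 4->4; deleted nodes 1, 3; deleted edges (3,1,l); (3,2,r); (6,3,l); (6,4,r); (19,3,l); added nodes 20; added edges (6,4,l); (6,20,r); (20,2,l); (20,4,r); result: nodes: 2:O, 4:D, 6:A, 11:D, 13:A, 14:T, 15:A, 18:W, 19:A, 20:A edges: (6,4,l); (6,20,r); (13,6,r); (13,11,l); (15,13,l); (15,14,r); (19,18,r); (20,2,l); (20,4,r)
final:
nodes: 2:O, 4:D, 6:A, 11:D, 13:A, 14:T, 15:A, 18:W, 19:A, 20:A
edges: (6,4,l); (6,20,r); (13,6,r); (13,11,l); (15,13,l); (15,14,r); (19,18,r); (20,2,l); (20,4,r)


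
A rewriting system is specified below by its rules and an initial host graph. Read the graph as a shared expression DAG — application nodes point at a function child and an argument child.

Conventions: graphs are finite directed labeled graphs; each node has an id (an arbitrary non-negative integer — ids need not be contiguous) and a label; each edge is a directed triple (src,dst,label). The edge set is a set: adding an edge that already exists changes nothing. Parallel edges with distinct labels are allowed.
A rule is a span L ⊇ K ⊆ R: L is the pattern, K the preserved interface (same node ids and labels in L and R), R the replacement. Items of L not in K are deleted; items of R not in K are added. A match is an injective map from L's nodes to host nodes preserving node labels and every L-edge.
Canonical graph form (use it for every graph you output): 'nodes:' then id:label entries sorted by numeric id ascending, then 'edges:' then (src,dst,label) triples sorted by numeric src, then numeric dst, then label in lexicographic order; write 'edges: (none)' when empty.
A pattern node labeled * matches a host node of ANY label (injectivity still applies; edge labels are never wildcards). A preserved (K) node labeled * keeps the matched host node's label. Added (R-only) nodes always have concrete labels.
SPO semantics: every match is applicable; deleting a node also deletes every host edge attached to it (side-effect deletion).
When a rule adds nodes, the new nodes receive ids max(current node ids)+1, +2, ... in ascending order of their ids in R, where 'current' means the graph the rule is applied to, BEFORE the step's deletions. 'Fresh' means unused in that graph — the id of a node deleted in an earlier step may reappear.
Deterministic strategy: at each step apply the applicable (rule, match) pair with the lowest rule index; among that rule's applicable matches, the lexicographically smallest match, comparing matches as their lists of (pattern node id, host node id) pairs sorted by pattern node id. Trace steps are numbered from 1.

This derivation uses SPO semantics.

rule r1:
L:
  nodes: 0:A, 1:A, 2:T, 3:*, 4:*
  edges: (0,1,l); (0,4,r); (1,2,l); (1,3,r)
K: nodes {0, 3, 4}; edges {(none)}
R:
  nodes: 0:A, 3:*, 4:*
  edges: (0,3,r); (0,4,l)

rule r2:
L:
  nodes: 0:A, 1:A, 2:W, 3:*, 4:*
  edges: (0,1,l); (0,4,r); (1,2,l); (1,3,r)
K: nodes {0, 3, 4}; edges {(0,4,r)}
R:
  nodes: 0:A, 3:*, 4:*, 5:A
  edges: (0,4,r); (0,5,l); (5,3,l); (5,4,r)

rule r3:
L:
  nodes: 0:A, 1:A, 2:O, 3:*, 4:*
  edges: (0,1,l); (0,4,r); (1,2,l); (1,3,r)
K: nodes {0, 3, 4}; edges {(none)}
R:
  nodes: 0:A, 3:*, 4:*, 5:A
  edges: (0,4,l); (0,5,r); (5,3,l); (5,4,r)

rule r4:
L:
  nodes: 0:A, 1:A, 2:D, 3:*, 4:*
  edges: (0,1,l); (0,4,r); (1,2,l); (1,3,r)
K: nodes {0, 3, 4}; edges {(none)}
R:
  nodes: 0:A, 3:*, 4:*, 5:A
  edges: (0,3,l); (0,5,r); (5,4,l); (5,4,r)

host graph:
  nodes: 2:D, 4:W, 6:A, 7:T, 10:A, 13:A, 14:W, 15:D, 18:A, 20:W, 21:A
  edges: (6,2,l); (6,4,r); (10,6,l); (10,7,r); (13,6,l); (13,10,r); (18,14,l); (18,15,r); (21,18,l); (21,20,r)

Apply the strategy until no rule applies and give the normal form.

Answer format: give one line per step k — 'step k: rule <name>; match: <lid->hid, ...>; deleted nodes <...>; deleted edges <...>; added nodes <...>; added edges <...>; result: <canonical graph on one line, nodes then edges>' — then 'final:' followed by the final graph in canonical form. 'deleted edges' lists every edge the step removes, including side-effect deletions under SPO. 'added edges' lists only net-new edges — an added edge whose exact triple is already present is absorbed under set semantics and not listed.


step 1: rule r2; match: 0->21, 1->18, 2->14, 3->15, 4->20; deleted nodes 14, 18; deleted edges (18,14,l); (18,15,r); (21,18,l); added nodes 22; added edges (21,22,l); (22,15,l); (22,20,r); result: nodes: 2:D, 4:W, 6:A, 7:T, 10:A, 13:A, 15:D, 20:W, 21:A, 22:A edges: (6,2,l); (6,4,r); (10,6,l); (10,7,r); (13,6,l); (13,10,r); (21,20,r); (21,22,l); (22,15,l); (22,20,r)
step 2: rule r4; match: 0->10, 1->6, 2->2, 3->4, 4->7; deleted nodes 2, 6; deleted edges (6,2,l); (6,4,r); (10,6,l); (10,7,r); (13,6,l); added nodes 23; added edges (10,4,l); (10,23,r); (23,7,l); (23,7,r); result: nodes: 4:W, 7:T, 10:A, 13:A, 15:D, 20:W, 21:A, 22:A, 23:A edges: (10,4,l); (10,23,r); (13,10,r); (21,20,r); (21,22,l); (22,15,l); (22,20,r); (23,7,l); (23,7,r)
final:
nodes: 4:W, 7:T, 10:A, 13:A, 15:D, 20:W, 21:A, 22:A, 23:A
edges: (10,4,l); (10,23,r); (13,10,r); (21,20,r); (21,22,l); (22,15,l); (22,20,r); (23,7,l); (23,7,r)


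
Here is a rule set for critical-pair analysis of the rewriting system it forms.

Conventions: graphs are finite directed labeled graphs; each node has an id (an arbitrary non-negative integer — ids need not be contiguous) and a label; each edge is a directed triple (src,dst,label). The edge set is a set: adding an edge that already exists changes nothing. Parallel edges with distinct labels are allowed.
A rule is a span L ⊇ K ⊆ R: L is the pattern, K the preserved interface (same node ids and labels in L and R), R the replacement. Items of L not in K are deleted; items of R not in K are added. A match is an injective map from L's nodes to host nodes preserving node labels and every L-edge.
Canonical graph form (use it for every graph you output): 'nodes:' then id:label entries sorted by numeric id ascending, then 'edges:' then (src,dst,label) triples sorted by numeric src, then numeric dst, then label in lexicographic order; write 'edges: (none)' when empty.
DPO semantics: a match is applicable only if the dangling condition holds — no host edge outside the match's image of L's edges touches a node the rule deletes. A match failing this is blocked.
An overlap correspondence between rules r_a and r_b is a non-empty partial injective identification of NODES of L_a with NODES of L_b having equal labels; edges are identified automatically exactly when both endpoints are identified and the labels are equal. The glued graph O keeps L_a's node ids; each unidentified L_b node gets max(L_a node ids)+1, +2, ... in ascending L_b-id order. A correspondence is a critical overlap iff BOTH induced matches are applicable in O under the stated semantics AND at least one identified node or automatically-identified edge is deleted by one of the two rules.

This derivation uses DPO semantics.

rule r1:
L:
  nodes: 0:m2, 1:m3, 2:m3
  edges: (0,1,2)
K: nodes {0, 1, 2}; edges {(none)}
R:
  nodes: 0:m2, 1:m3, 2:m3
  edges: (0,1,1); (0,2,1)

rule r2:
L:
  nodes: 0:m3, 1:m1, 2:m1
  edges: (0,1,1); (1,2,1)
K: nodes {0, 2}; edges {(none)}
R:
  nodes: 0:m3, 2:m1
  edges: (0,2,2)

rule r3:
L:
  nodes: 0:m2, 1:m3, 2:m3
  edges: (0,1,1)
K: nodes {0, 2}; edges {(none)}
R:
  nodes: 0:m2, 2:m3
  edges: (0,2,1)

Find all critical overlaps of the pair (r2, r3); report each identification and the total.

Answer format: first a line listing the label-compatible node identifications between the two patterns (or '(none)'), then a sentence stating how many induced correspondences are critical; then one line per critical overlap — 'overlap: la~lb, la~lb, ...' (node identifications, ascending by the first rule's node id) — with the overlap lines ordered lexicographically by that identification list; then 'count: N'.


label-compatible node identifications between L(r2) and L(r3): 0~1, 0~2
0 of the induced correspondences are critical overlaps of r2 and r3.
count: 0


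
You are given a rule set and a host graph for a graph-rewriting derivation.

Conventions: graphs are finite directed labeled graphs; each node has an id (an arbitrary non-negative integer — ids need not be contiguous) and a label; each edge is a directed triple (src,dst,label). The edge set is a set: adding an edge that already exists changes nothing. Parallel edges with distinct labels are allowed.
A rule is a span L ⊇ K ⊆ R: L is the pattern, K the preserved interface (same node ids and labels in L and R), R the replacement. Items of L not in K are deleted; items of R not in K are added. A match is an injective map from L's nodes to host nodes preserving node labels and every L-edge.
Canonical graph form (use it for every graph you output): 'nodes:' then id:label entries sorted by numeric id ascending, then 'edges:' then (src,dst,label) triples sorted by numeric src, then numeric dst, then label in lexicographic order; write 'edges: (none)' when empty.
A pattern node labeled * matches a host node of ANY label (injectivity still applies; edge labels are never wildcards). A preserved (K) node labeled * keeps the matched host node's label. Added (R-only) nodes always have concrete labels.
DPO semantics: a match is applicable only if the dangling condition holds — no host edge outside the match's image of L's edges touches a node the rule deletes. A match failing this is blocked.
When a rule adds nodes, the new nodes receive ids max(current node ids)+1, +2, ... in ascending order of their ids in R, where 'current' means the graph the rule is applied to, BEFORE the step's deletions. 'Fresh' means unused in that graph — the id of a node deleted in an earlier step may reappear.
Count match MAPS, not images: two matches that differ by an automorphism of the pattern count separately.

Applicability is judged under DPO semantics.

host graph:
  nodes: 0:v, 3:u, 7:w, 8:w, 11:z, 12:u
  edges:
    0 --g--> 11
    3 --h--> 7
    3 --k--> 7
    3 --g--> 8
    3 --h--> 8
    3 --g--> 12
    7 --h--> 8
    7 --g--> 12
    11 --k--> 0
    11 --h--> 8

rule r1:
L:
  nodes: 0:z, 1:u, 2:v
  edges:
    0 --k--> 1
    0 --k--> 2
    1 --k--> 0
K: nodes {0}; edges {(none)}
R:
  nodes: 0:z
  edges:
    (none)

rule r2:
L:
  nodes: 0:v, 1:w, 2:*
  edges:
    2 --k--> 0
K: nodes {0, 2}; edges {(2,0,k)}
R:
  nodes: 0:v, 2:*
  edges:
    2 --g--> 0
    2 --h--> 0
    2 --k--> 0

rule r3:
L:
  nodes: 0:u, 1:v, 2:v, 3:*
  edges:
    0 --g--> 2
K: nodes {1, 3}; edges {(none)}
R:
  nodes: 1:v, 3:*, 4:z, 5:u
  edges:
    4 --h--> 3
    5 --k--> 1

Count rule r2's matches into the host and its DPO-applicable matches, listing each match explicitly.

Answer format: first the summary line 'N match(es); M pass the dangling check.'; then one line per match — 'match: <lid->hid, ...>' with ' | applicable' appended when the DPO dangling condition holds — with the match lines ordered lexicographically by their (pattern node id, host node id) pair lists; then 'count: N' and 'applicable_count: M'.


2 match(es); 0 pass the dangling check.
match: 0->0, 1->7, 2->11
match: 0->0, 1->8, 2->11
count: 2
applicable_count: 0


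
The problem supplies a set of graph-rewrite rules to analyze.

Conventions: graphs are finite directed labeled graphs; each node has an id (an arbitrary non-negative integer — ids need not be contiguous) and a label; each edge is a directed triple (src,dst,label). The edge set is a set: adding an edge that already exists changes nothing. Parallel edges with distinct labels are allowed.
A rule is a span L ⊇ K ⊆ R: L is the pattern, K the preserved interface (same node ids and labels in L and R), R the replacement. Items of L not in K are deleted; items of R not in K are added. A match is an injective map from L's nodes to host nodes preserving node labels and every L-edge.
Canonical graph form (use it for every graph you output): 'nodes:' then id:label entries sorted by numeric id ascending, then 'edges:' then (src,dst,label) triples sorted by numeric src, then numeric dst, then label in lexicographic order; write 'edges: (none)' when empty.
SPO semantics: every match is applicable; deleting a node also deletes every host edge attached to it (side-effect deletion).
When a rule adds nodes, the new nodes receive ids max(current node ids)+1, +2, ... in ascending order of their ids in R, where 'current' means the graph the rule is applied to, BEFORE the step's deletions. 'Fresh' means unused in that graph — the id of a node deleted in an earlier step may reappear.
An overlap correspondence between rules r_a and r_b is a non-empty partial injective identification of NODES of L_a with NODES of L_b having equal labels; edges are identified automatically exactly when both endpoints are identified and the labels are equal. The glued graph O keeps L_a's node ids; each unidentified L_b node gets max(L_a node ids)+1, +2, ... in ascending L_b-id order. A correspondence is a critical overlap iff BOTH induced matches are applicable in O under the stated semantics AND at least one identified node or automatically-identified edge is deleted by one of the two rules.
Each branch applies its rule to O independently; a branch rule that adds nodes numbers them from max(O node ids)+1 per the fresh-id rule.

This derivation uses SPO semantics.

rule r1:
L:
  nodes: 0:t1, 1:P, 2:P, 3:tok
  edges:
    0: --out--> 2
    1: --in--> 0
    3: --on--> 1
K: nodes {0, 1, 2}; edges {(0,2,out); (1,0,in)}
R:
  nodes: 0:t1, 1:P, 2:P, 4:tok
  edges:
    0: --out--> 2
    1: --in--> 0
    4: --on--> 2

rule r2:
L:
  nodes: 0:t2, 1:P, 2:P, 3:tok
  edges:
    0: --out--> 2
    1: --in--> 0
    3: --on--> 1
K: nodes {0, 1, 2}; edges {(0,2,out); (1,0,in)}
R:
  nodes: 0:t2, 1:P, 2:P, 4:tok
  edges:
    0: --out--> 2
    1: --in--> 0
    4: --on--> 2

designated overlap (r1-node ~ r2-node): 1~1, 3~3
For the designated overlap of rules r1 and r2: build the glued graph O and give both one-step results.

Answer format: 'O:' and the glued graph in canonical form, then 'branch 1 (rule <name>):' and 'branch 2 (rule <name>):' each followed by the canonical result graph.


O:
nodes: 0:t1, 1:P, 2:P, 3:tok, 4:t2, 5:P
edges: (0,2,out); (1,0,in); (1,4,in); (3,1,on); (4,5,out)
branch 1 (rule r1):
nodes: 0:t1, 1:P, 2:P, 4:t2, 5:P, 6:tok
edges: (0,2,out); (1,0,in); (1,4,in); (4,5,out); (6,2,on)
branch 2 (rule r2):
nodes: 0:t1, 1:P, 2:P, 4:t2, 5:P, 6:tok
edges: (0,2,out); (1,0,in); (1,4,in); (4,5,out); (6,5,on)


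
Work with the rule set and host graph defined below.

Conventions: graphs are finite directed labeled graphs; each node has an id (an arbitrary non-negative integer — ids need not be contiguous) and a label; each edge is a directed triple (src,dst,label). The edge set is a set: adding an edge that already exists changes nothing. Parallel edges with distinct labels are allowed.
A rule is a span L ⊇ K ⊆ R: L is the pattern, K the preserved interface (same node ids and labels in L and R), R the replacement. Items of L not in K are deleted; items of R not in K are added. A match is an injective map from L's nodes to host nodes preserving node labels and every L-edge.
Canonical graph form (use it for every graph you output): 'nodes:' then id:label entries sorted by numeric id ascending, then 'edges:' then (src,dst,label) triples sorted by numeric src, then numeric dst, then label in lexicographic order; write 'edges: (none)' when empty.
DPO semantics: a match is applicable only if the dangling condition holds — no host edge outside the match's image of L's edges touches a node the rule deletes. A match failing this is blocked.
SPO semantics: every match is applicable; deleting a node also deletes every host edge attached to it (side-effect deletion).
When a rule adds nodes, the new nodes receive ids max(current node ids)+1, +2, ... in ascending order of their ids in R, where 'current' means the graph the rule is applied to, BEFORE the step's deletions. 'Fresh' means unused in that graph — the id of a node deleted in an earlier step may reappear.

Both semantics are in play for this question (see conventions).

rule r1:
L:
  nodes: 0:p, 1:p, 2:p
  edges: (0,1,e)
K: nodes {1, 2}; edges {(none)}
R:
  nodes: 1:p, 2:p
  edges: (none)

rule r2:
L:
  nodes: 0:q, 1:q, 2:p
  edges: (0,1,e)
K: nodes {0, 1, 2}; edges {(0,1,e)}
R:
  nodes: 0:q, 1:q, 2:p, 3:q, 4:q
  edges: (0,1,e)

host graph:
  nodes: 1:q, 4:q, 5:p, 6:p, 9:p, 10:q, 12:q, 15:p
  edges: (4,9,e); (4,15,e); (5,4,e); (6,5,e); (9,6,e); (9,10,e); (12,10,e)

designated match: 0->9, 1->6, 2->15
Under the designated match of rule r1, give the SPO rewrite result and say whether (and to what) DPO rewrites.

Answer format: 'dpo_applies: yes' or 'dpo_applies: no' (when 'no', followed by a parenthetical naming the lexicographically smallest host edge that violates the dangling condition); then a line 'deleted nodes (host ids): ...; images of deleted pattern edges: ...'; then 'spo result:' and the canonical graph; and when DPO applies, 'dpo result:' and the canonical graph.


dpo_applies: no
(the rule deletes node 9, which keeps host edge (4,9,e) outside the match image — the dangling condition fails, DPO blocks; SPO proceeds and side-deletes such edges)
deleted nodes (host ids): 9; images of deleted pattern edges: (9,6,e)
spo result:
nodes: 1:q, 4:q, 5:p, 6:p, 10:q, 12:q, 15:p
edges: (4,15,e); (5,4,e); (6,5,e); (12,10,e)


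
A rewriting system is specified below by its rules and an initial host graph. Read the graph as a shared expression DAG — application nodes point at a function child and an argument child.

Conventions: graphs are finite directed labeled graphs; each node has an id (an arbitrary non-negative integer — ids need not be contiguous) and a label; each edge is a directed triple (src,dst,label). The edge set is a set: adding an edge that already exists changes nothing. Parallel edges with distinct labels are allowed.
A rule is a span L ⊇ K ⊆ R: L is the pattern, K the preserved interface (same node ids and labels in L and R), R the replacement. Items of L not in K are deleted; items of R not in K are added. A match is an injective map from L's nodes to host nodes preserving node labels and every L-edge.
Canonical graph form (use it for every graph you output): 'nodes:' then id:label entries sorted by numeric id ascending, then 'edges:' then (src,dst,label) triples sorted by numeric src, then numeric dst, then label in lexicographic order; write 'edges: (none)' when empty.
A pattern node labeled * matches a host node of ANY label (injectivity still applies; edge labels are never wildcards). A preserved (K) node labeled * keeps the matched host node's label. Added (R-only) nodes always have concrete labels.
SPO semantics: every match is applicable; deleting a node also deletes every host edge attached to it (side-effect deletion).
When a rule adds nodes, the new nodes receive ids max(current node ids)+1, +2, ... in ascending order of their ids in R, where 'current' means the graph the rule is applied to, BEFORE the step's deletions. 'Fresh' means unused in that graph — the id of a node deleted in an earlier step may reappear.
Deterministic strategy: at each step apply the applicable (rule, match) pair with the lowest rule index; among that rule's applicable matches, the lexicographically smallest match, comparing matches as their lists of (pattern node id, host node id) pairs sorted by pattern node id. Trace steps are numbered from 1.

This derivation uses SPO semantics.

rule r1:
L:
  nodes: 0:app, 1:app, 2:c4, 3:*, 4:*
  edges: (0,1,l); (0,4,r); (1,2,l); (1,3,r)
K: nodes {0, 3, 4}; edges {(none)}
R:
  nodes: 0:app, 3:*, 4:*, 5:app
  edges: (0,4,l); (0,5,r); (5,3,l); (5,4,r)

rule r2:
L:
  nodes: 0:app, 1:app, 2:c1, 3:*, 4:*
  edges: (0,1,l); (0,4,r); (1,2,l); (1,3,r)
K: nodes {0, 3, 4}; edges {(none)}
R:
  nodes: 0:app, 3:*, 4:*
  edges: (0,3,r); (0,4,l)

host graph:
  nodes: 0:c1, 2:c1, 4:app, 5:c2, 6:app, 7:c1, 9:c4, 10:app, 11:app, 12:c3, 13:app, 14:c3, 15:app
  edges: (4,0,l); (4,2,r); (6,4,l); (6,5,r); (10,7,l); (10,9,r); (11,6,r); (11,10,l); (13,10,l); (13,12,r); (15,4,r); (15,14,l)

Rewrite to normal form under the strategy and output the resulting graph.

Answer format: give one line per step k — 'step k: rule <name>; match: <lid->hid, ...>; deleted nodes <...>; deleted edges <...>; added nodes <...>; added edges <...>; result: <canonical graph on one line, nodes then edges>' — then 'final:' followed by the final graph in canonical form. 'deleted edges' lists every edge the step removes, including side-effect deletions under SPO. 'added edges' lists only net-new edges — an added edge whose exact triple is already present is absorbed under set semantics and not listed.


step 1: rule r2; match: 0->6, 1->4, 2->0, 3->2, 4->5; deleted nodes 0, 4; deleted edges (4,0,l); (4,2,r); (6,4,l); (6,5,r); (15,4,r); added nodes (none); added edges (6,2,r); (6,5,l); result: nodes: 2:c1, 5:c2, 6:app, 7:c1, 9:c4, 10:app, 11:app, 12:c3, 13:app, 14:c3, 15:app edges: (6,2,r); (6,5,l); (10,7,l); (10,9,r); (11,6,r); (11,10,l); (13,10,l); (13,12,r); (15,14,l)
step 2: rule r2; match: 0->11, 1->10, 2->7, 3->9, 4->6; deleted nodes 7, 10; deleted edges (10,7,l); (10,9,r); (11,6,r); (11,10,l); (13,10,l); added nodes (none); added edges (11,6,l); (11,9,r); result: nodes: 2:c1, 5:c2, 6:app, 9:c4, 11:app, 12:c3, 13:app, 14:c3, 15:app edges: (6,2,r); (6,5,l); (11,6,l); (11,9,r); (13,12,r); (15,14,l)
final:
nodes: 2:c1, 5:c2, 6:app, 9:c4, 11:app, 12:c3, 13:app, 14:c3, 15:app
edges: (6,2,r); (6,5,l); (11,6,l); (11,9,r); (13,12,r); (15,14,l)
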